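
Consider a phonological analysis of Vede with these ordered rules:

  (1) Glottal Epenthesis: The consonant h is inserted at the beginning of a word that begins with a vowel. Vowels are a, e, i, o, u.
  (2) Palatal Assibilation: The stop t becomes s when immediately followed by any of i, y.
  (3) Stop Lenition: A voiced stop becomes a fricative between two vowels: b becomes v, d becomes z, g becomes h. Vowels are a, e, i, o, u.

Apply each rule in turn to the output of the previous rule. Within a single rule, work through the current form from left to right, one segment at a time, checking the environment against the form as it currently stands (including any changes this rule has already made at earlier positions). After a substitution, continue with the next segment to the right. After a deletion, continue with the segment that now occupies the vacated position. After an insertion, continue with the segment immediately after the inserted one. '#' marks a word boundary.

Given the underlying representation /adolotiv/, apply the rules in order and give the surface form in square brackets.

[hazolosiv]

(1) Glottal Epenthesis: [adolotiv] → [hadolotiv]
(2) Palatal Assibilation: [hadolotiv] → [hadolosiv]
(3) Stop Lenition: [hadolosiv] → [hazolosiv]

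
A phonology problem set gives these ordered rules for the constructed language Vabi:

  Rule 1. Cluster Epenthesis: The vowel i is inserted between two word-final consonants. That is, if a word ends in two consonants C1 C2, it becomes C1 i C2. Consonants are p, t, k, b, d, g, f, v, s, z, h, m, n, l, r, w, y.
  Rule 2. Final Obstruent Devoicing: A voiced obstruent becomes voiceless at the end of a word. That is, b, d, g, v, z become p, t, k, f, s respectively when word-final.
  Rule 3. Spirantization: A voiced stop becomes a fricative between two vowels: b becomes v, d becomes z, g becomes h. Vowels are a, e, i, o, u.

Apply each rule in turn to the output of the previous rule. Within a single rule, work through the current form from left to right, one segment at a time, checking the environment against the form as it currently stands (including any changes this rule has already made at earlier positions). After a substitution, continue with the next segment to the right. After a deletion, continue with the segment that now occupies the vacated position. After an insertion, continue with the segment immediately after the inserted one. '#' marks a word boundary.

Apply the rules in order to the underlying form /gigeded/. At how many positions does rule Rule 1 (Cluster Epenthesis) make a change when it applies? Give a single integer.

Rule 1 Cluster Epenthesis: no change — [gigeded]
Rule 2 Final Obstruent Devoicing: [gigeded] → [gigedet]
Rule 3 Spirantization: [gigedet] → [gihezet]
Rule Rule 1 changed 0 position(s).

0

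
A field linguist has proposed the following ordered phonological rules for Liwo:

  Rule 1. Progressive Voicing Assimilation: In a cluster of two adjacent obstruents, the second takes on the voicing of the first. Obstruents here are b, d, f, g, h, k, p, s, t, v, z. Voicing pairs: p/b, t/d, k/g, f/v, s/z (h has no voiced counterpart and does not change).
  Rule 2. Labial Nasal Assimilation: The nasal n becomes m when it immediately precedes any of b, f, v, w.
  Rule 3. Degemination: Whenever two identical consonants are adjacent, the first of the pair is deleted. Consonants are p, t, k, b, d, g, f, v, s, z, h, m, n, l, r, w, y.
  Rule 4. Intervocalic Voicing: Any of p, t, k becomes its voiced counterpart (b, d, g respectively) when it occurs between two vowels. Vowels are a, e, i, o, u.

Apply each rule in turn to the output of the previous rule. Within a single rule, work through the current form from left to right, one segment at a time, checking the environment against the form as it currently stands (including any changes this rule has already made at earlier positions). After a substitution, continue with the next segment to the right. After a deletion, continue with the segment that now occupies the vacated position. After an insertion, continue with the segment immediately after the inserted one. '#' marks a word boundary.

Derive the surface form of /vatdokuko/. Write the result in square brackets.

[vadogugo]

Rule 1 Progressive Voicing Assimilation: [vatdokuko] → [vattokuko]
Rule 2 Labial Nasal Assimilation: no change — [vattokuko]
Rule 3 Degemination: [vattokuko] → [vatokuko]
Rule 4 Intervocalic Voicing: [vatokuko] → [vadogugo]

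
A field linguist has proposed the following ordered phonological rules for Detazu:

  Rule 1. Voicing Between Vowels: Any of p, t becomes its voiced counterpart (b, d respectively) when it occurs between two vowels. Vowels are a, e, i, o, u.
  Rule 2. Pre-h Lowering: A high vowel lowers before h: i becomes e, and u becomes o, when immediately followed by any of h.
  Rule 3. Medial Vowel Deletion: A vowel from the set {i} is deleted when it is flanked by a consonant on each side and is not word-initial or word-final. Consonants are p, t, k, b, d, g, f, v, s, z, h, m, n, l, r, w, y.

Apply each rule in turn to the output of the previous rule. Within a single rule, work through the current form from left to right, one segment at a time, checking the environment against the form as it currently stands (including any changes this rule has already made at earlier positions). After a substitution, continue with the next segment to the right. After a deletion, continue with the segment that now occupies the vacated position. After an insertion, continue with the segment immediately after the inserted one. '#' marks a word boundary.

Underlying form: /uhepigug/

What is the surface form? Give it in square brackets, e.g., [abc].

[ohebgug]

Rule 1 Voicing Between Vowels: [uhepigug] → [uhebigug]
Rule 2 Pre-h Lowering: [uhebigug] → [ohebigug]
Rule 3 Medial Vowel Deletion: [ohebigug] → [ohebgug]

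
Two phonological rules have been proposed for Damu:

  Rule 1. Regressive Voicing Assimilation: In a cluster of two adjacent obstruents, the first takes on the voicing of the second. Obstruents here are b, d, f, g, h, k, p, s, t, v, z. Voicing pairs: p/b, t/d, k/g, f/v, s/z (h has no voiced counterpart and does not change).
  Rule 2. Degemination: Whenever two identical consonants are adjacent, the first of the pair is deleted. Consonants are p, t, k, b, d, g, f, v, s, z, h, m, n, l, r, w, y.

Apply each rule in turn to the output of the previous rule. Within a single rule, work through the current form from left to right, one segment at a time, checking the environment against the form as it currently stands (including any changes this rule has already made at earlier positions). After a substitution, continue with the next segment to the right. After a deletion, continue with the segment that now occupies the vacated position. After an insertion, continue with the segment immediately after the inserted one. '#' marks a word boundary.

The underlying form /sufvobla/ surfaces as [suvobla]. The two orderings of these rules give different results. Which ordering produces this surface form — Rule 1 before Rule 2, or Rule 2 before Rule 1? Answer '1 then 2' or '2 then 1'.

1 then 2

Order 1 then 2:
  1 Regressive Voicing Assimilation: [sufvobla] → [suvvobla]
  2 Degemination: [suvvobla] → [suvobla]
  result: [suvobla]
Order 2 then 1:
  2 Degemination: no change — [sufvobla]
  1 Regressive Voicing Assimilation: [sufvobla] → [suvvobla]
  result: [suvvobla]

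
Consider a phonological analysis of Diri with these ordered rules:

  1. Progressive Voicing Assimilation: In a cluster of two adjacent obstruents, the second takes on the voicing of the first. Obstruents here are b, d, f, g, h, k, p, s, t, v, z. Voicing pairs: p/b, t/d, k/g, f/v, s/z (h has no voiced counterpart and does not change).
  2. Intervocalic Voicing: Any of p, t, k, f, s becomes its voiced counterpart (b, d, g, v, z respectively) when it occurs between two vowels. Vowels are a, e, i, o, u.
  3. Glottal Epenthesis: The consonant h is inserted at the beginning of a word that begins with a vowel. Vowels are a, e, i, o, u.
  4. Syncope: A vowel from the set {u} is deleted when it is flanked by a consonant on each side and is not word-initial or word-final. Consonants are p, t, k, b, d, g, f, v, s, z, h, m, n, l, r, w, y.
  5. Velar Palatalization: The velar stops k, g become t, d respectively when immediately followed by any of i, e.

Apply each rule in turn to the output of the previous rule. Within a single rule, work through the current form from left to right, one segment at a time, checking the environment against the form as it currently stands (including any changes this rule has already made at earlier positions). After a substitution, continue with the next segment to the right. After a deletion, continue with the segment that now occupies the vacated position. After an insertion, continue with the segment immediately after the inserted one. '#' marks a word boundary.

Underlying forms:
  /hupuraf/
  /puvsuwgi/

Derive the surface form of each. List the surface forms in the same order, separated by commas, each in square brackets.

/hupuraf/:
  1 Progressive Voicing Assimilation: no change — [hupuraf]
  2 Intervocalic Voicing: [hupuraf] → [huburaf]
  3 Glottal Epenthesis: no change — [huburaf]
  4 Syncope: [huburaf] → [hbraf]
  5 Velar Palatalization: no change — [hbraf]
/puvsuwgi/:
  1 Progressive Voicing Assimilation: [puvsuwgi] → [puvzuwgi]
  2 Intervocalic Voicing: no change — [puvzuwgi]
  3 Glottal Epenthesis: no change — [puvzuwgi]
  4 Syncope: [puvzuwgi] → [pvzwgi]
  5 Velar Palatalization: [pvzwgi] → [pvzwdi]

[hbraf], [pvzwdi]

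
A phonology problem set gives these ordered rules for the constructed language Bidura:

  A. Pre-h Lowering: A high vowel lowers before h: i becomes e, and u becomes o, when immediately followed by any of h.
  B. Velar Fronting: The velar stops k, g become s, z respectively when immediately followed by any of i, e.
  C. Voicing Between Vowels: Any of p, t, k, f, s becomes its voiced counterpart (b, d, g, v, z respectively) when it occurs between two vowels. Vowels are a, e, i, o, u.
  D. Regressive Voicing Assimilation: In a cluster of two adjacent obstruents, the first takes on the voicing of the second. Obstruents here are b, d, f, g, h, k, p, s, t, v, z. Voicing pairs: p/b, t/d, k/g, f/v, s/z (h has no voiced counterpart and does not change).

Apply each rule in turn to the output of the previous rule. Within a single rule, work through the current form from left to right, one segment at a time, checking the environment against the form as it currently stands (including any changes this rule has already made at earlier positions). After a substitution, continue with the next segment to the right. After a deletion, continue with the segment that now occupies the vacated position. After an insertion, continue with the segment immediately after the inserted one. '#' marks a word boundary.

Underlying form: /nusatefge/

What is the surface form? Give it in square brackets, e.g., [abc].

A Pre-h Lowering: no change — [nusatefge]
B Velar Fronting: [nusatefge] → [nusatefze]
C Voicing Between Vowels: [nusatefze] → [nuzadefze]
D Regressive Voicing Assimilation: [nuzadefze] → [nuzadevze]

[nuzadevze]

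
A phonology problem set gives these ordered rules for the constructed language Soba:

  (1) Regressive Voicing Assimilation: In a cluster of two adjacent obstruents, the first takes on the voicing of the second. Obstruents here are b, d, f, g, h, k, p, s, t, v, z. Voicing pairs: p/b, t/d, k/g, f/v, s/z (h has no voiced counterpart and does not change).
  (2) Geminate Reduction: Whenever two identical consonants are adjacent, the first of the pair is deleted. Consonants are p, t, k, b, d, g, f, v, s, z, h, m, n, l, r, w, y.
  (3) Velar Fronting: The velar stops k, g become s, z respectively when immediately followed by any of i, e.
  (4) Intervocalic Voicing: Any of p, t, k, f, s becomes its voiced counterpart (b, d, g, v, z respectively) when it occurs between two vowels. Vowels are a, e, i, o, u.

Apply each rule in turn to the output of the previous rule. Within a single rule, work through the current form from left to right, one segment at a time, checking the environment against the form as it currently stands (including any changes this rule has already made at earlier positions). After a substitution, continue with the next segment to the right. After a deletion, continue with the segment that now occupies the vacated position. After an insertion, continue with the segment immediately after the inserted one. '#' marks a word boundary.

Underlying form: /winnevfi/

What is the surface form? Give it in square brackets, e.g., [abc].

[winevi]

(1) Regressive Voicing Assimilation: [winnevfi] → [winneffi]
(2) Geminate Reduction: [winneffi] → [winefi]
(3) Velar Fronting: no change — [winefi]
(4) Intervocalic Voicing: [winefi] → [winevi]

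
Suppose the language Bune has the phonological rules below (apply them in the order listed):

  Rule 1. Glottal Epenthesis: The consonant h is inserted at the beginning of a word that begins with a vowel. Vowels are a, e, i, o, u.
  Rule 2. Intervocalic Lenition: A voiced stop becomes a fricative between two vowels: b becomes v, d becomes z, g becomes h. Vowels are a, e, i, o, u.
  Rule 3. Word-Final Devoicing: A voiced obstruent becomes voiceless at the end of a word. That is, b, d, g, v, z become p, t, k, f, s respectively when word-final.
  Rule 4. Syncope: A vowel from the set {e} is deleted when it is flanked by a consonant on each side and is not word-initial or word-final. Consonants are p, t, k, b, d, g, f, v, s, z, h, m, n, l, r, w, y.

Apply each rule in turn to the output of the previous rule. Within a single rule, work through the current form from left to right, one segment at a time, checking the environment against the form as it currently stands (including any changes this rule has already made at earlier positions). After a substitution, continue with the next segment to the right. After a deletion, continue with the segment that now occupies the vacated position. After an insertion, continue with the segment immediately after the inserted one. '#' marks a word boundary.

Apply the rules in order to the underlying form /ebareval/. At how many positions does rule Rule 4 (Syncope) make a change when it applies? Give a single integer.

2

Rule 1 Glottal Epenthesis: [ebareval] → [hebareval]
Rule 2 Intervocalic Lenition: [hebareval] → [hevareval]
Rule 3 Word-Final Devoicing: no change — [hevareval]
Rule 4 Syncope: [hevareval] → [hvarval]
Rule Rule 4 changed 2 position(s).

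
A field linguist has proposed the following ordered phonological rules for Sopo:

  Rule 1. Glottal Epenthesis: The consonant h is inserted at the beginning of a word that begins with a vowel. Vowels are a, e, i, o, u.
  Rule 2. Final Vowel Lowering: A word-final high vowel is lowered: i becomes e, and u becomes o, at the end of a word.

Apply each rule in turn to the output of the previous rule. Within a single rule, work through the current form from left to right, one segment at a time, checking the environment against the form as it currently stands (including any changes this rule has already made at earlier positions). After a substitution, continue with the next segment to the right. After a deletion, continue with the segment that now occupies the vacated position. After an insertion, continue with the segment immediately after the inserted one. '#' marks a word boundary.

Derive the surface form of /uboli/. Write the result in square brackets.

Rule 1 Glottal Epenthesis: [uboli] → [huboli]
Rule 2 Final Vowel Lowering: [huboli] → [hubole]

[hubole]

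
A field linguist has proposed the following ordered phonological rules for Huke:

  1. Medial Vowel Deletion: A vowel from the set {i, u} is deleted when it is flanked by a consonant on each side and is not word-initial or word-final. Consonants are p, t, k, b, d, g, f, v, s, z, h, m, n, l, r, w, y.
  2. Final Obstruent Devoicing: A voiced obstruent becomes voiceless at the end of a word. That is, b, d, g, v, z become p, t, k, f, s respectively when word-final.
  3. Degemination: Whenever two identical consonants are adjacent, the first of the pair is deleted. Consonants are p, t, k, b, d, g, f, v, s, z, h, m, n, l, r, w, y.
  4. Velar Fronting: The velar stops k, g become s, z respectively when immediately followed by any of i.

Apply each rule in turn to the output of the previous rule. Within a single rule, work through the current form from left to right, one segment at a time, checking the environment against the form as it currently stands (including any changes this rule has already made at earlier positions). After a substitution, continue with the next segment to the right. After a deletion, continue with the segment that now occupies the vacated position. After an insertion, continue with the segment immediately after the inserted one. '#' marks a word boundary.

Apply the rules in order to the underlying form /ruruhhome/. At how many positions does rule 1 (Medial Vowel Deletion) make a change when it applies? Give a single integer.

1 Medial Vowel Deletion: [ruruhhome] → [rrhhome]
2 Final Obstruent Devoicing: no change — [rrhhome]
3 Degemination: [rrhhome] → [rhome]
4 Velar Fronting: no change — [rhome]
Rule 1 changed 2 position(s).

2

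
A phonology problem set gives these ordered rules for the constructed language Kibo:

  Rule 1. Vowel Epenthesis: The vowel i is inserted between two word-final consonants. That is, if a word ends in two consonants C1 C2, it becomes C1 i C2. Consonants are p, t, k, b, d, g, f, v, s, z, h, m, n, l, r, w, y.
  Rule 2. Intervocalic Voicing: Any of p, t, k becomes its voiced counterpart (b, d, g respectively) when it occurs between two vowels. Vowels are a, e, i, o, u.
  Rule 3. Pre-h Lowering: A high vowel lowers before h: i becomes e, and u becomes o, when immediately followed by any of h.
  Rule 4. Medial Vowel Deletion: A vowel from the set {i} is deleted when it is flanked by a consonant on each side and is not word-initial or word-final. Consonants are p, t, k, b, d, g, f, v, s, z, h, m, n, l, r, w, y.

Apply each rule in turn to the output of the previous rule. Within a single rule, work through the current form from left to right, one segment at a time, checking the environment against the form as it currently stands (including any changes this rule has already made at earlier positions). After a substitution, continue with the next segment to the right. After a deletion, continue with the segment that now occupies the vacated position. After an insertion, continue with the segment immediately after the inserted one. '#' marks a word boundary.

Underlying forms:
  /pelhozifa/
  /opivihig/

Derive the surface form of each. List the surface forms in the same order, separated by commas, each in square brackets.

[pelhozfa], [obvehg]

/pelhozifa/:
  Rule 1 Vowel Epenthesis: no change — [pelhozifa]
  Rule 2 Intervocalic Voicing: no change — [pelhozifa]
  Rule 3 Pre-h Lowering: no change — [pelhozifa]
  Rule 4 Medial Vowel Deletion: [pelhozifa] → [pelhozfa]
/opivihig/:
  Rule 1 Vowel Epenthesis: no change — [opivihig]
  Rule 2 Intervocalic Voicing: [opivihig] → [obivihig]
  Rule 3 Pre-h Lowering: [obivihig] → [obivehig]
  Rule 4 Medial Vowel Deletion: [obivehig] → [obvehg]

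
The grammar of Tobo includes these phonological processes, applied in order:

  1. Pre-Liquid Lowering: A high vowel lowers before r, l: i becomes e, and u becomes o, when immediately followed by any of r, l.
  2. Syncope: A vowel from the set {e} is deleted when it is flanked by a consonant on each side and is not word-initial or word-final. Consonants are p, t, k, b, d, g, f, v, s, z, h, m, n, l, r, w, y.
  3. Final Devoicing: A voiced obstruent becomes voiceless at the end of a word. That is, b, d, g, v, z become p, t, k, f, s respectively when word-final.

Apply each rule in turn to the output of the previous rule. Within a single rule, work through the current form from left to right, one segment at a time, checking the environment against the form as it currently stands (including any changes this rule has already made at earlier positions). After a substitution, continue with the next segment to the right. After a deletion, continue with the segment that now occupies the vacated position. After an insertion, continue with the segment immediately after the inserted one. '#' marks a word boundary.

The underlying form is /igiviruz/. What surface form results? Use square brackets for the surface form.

[igivrus]

1 Pre-Liquid Lowering: [igiviruz] → [igiveruz]
2 Syncope: [igiveruz] → [igivruz]
3 Final Devoicing: [igivruz] → [igivrus]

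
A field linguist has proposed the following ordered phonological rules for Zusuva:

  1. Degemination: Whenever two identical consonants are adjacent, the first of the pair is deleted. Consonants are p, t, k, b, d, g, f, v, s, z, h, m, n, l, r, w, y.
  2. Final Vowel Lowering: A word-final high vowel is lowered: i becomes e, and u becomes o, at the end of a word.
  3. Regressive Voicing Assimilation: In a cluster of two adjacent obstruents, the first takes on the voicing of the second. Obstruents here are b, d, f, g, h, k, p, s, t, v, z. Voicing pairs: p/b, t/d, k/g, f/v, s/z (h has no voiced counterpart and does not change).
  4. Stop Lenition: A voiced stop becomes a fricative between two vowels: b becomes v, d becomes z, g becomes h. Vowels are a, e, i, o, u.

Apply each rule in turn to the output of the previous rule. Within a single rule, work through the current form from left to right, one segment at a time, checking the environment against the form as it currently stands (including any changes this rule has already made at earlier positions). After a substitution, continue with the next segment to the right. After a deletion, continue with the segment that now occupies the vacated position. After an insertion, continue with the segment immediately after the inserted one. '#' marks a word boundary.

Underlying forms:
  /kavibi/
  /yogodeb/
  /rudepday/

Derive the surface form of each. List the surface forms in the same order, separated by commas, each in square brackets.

/kavibi/:
  1 Degemination: no change — [kavibi]
  2 Final Vowel Lowering: [kavibi] → [kavibe]
  3 Regressive Voicing Assimilation: no change — [kavibe]
  4 Stop Lenition: [kavibe] → [kavive]
/yogodeb/:
  1 Degemination: no change — [yogodeb]
  2 Final Vowel Lowering: no change — [yogodeb]
  3 Regressive Voicing Assimilation: no change — [yogodeb]
  4 Stop Lenition: [yogodeb] → [yohozeb]
/rudepday/:
  1 Degemination: no change — [rudepday]
  2 Final Vowel Lowering: no change — [rudepday]
  3 Regressive Voicing Assimilation: [rudepday] → [rudebday]
  4 Stop Lenition: [rudebday] → [ruzebday]

[kavive], [yohozeb], [ruzebday]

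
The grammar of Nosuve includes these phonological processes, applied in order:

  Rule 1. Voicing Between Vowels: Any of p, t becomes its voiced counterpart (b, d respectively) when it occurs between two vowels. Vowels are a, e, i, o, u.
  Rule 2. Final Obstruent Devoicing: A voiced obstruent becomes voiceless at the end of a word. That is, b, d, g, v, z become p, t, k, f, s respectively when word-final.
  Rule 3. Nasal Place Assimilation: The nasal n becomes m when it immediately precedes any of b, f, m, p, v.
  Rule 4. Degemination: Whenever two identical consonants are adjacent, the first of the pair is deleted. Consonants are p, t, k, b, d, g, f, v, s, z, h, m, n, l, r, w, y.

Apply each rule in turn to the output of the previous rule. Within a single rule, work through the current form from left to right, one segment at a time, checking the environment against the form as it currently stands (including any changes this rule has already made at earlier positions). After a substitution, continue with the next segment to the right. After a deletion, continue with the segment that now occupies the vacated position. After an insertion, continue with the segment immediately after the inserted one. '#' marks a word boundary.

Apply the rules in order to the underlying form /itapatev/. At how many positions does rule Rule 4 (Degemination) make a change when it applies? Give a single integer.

0

Rule 1 Voicing Between Vowels: [itapatev] → [idabadev]
Rule 2 Final Obstruent Devoicing: [idabadev] → [idabadef]
Rule 3 Nasal Place Assimilation: no change — [idabadef]
Rule 4 Degemination: no change — [idabadef]
Rule Rule 4 changed 0 position(s).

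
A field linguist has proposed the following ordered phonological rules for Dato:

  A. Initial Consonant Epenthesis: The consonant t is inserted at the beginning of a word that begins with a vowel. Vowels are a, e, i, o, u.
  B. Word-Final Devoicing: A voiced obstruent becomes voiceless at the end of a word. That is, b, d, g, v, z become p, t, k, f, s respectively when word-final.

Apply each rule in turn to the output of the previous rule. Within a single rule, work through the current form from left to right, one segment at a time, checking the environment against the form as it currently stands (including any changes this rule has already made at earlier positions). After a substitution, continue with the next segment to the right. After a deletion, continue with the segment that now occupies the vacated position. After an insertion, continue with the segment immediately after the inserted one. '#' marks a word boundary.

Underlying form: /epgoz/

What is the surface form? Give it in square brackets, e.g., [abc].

A Initial Consonant Epenthesis: [epgoz] → [tepgoz]
B Word-Final Devoicing: [tepgoz] → [tepgos]

[tepgos]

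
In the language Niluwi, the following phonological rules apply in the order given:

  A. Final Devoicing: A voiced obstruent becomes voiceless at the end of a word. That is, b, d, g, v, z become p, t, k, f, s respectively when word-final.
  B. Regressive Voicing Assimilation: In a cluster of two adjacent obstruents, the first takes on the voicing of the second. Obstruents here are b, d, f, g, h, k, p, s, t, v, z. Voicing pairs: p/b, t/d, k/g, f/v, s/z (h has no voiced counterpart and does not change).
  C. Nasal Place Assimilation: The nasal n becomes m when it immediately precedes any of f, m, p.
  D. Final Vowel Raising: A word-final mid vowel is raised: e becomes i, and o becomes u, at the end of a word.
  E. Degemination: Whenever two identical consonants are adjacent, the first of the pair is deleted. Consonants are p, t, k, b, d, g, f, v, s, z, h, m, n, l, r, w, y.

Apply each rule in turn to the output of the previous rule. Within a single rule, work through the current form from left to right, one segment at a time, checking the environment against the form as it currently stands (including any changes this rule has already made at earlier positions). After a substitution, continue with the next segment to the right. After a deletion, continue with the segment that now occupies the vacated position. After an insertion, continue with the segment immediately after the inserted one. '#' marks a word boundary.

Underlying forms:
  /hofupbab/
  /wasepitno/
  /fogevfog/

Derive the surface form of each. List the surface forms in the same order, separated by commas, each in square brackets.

[hofubap], [wasepitnu], [fogefok]

/hofupbab/:
  A Final Devoicing: [hofupbab] → [hofupbap]
  B Regressive Voicing Assimilation: [hofupbap] → [hofubbap]
  C Nasal Place Assimilation: no change — [hofubbap]
  D Final Vowel Raising: no change — [hofubbap]
  E Degemination: [hofubbap] → [hofubap]
/wasepitno/:
  A Final Devoicing: no change — [wasepitno]
  B Regressive Voicing Assimilation: no change — [wasepitno]
  C Nasal Place Assimilation: no change — [wasepitno]
  D Final Vowel Raising: [wasepitno] → [wasepitnu]
  E Degemination: no change — [wasepitnu]
/fogevfog/:
  A Final Devoicing: [fogevfog] → [fogevfok]
  B Regressive Voicing Assimilation: [fogevfok] → [fogeffok]
  C Nasal Place Assimilation: no change — [fogeffok]
  D Final Vowel Raising: no change — [fogeffok]
  E Degemination: [fogeffok] → [fogefok]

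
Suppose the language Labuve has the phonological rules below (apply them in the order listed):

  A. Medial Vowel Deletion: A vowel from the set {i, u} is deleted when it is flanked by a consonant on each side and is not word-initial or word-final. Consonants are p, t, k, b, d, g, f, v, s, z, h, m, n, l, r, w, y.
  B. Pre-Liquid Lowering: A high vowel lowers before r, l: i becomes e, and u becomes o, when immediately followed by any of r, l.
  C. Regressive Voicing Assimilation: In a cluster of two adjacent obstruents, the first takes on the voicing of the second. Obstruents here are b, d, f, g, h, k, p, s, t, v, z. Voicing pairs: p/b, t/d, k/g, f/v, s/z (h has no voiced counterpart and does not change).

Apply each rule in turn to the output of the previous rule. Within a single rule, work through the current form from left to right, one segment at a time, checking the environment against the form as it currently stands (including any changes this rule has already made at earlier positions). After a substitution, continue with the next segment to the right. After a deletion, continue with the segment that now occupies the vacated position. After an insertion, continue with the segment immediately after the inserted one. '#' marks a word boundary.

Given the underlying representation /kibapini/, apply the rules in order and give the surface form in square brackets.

A Medial Vowel Deletion: [kibapini] → [kbapni]
B Pre-Liquid Lowering: no change — [kbapni]
C Regressive Voicing Assimilation: [kbapni] → [gbapni]

[gbapni]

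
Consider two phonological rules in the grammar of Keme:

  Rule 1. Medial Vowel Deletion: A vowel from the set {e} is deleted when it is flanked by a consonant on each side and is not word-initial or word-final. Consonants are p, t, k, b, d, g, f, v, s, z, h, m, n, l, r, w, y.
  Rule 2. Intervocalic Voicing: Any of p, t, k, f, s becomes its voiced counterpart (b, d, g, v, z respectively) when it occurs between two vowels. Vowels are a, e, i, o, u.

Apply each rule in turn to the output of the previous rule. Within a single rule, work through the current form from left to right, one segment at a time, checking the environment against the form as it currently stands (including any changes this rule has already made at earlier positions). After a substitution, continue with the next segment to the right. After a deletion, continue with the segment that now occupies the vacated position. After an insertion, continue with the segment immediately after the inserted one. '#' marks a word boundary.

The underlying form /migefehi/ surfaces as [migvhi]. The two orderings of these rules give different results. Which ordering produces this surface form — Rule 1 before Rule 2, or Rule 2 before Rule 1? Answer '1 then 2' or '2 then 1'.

Order 1 then 2:
  1 Medial Vowel Deletion: [migefehi] → [migfhi]
  2 Intervocalic Voicing: no change — [migfhi]
  result: [migfhi]
Order 2 then 1:
  2 Intervocalic Voicing: [migefehi] → [migevehi]
  1 Medial Vowel Deletion: [migevehi] → [migvhi]
  result: [migvhi]

2 then 1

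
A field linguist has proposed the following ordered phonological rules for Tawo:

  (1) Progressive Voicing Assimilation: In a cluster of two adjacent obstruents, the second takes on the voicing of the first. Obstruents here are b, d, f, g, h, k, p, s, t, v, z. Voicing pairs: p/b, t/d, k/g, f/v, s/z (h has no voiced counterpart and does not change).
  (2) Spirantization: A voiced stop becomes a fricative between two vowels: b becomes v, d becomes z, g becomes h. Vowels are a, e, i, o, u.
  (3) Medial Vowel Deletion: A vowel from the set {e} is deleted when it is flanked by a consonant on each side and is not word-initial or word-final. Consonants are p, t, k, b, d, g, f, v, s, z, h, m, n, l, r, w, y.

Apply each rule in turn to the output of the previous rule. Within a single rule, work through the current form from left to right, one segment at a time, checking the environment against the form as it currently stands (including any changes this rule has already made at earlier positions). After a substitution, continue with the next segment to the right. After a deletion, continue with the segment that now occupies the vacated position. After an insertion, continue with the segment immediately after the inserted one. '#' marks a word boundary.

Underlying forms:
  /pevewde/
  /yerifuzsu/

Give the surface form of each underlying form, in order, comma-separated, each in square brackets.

[pvwde], [yrifuzzu]

/pevewde/:
  (1) Progressive Voicing Assimilation: no change — [pevewde]
  (2) Spirantization: no change — [pevewde]
  (3) Medial Vowel Deletion: [pevewde] → [pvwde]
/yerifuzsu/:
  (1) Progressive Voicing Assimilation: [yerifuzsu] → [yerifuzzu]
  (2) Spirantization: no change — [yerifuzzu]
  (3) Medial Vowel Deletion: [yerifuzzu] → [yrifuzzu]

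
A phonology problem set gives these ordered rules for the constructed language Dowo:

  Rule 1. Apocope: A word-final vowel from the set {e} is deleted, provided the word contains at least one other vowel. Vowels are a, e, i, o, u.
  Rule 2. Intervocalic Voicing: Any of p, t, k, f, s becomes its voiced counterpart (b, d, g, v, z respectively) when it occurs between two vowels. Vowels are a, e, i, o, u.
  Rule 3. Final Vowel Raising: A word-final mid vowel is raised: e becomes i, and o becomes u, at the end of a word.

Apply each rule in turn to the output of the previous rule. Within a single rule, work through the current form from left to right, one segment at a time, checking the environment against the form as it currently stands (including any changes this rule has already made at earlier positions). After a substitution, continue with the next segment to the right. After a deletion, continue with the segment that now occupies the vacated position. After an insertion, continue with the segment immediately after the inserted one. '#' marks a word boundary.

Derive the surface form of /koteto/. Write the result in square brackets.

[kodedu]

Rule 1 Apocope: no change — [koteto]
Rule 2 Intervocalic Voicing: [koteto] → [kodedo]
Rule 3 Final Vowel Raising: [kodedo] → [kodedu]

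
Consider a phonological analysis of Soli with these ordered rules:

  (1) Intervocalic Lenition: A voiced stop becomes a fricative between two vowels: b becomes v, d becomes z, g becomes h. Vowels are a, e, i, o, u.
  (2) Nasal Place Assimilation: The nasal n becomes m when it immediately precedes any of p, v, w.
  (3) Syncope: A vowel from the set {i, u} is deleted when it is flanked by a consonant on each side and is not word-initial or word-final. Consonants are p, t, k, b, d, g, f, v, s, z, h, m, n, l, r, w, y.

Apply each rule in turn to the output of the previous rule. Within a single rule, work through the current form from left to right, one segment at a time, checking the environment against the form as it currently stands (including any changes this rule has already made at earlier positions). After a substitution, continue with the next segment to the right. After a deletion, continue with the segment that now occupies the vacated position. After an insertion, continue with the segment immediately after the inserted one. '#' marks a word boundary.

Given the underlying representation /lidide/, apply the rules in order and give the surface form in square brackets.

(1) Intervocalic Lenition: [lidide] → [lizize]
(2) Nasal Place Assimilation: no change — [lizize]
(3) Syncope: [lizize] → [lzze]

[lzze]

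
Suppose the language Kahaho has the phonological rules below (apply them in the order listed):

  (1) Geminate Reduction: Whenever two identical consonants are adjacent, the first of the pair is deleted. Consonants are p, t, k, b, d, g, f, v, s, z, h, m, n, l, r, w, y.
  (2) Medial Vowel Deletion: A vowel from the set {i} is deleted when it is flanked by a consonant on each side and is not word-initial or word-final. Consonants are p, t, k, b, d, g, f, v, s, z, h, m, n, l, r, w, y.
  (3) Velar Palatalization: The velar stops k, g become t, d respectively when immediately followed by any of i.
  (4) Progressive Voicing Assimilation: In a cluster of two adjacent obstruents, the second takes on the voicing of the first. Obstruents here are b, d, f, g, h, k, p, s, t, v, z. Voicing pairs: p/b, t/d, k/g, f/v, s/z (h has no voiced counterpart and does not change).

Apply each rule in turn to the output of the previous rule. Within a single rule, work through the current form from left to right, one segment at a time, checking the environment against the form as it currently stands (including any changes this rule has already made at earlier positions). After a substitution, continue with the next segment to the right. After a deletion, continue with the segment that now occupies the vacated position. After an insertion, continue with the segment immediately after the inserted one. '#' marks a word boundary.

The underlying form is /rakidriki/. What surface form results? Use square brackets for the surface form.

[raktrti]

(1) Geminate Reduction: no change — [rakidriki]
(2) Medial Vowel Deletion: [rakidriki] → [rakdrki]
(3) Velar Palatalization: [rakdrki] → [rakdrti]
(4) Progressive Voicing Assimilation: [rakdrti] → [raktrti]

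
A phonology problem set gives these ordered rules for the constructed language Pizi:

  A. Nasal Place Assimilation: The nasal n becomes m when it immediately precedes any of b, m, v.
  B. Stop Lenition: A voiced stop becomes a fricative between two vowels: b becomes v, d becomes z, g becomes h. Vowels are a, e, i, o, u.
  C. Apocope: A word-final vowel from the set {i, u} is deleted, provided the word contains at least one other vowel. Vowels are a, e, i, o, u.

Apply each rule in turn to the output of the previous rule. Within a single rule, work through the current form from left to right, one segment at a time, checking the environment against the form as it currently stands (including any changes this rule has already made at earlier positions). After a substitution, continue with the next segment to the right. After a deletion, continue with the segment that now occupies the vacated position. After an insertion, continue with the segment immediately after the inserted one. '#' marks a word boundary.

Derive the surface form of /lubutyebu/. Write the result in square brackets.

[luvutyev]

A Nasal Place Assimilation: no change — [lubutyebu]
B Stop Lenition: [lubutyebu] → [luvutyevu]
C Apocope: [luvutyevu] → [luvutyev]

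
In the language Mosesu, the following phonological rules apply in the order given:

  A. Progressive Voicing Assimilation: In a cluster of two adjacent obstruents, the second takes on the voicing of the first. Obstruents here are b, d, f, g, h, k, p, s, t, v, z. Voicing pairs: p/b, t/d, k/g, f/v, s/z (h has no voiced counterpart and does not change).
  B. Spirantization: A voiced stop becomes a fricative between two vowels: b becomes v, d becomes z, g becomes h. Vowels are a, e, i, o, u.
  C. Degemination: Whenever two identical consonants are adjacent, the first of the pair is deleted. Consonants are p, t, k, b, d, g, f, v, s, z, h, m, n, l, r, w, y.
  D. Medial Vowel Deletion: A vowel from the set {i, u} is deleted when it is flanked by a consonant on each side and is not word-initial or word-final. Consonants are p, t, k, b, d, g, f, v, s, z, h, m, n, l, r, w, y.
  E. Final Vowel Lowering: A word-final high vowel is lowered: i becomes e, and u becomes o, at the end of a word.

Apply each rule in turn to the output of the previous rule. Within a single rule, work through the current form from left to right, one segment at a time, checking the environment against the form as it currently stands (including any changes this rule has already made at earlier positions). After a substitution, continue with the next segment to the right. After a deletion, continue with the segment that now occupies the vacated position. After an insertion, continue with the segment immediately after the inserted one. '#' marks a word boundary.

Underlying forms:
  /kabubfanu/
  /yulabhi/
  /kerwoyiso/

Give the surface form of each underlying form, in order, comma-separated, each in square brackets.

[kavbvano], [ylabhe], [kerwoyso]

/kabubfanu/:
  A Progressive Voicing Assimilation: [kabubfanu] → [kabubvanu]
  B Spirantization: [kabubvanu] → [kavubvanu]
  C Degemination: no change — [kavubvanu]
  D Medial Vowel Deletion: [kavubvanu] → [kavbvanu]
  E Final Vowel Lowering: [kavbvanu] → [kavbvano]
/yulabhi/:
  A Progressive Voicing Assimilation: no change — [yulabhi]
  B Spirantization: no change — [yulabhi]
  C Degemination: no change — [yulabhi]
  D Medial Vowel Deletion: [yulabhi] → [ylabhi]
  E Final Vowel Lowering: [ylabhi] → [ylabhe]
/kerwoyiso/:
  A Progressive Voicing Assimilation: no change — [kerwoyiso]
  B Spirantization: no change — [kerwoyiso]
  C Degemination: no change — [kerwoyiso]
  D Medial Vowel Deletion: [kerwoyiso] → [kerwoyso]
  E Final Vowel Lowering: no change — [kerwoyso]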